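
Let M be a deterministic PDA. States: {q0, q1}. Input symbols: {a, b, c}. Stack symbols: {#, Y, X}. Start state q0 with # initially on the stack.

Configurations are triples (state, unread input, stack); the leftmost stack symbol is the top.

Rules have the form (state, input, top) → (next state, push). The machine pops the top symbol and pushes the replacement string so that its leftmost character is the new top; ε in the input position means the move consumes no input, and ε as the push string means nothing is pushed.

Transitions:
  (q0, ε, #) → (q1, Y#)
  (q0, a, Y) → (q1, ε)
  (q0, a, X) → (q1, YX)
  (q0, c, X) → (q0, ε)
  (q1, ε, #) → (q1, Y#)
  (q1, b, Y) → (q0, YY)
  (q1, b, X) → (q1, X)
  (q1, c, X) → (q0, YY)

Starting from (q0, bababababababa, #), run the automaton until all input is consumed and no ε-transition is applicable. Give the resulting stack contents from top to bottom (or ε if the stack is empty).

Y#

(q0, bababababababa, #) ⊢ (q1, bababababababa, Y#) ⊢ (q0, ababababababa, YY#) ⊢ (q1, babababababa, Y#) ⊢ (q0, abababababa, YY#) ⊢ (q1, bababababa, Y#) ⊢ (q0, ababababa, YY#) ⊢ (q1, babababa, Y#) ⊢ (q0, abababa, YY#) ⊢ (q1, bababa, Y#) ⊢ (q0, ababa, YY#) ⊢ (q1, baba, Y#) ⊢ (q0, aba, YY#) ⊢ (q1, ba, Y#) ⊢ (q0, a, YY#) ⊢ (q1, ε, Y#)
All input consumed in state q1 with stack Y#.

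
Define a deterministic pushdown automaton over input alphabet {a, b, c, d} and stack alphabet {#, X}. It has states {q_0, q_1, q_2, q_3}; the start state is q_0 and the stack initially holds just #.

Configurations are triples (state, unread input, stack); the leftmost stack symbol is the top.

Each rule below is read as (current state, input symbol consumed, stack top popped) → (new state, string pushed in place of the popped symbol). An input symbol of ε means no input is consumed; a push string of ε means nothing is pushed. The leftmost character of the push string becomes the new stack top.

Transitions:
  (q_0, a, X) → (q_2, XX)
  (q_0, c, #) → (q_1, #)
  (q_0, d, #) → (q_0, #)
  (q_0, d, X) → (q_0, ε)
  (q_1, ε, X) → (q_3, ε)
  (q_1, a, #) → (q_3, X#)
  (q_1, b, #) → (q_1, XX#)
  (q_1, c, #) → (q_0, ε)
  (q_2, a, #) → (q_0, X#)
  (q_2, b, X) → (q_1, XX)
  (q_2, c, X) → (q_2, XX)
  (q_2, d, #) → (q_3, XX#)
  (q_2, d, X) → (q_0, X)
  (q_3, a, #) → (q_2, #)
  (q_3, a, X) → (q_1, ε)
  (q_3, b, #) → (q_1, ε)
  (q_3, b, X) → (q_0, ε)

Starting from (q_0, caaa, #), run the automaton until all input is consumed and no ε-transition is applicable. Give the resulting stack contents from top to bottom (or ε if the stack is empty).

X#

(q_0, caaa, #)
  read c, top #: go to q_1, push # → (q_1, aaa, #)
  read a, top #: go to q_3, push X# → (q_3, aa, X#)
  read a, top X: go to q_1, push ε → (q_1, a, #)
  read a, top #: go to q_3, push X# → (q_3, ε, X#)
All input consumed in state q_3 with stack X#.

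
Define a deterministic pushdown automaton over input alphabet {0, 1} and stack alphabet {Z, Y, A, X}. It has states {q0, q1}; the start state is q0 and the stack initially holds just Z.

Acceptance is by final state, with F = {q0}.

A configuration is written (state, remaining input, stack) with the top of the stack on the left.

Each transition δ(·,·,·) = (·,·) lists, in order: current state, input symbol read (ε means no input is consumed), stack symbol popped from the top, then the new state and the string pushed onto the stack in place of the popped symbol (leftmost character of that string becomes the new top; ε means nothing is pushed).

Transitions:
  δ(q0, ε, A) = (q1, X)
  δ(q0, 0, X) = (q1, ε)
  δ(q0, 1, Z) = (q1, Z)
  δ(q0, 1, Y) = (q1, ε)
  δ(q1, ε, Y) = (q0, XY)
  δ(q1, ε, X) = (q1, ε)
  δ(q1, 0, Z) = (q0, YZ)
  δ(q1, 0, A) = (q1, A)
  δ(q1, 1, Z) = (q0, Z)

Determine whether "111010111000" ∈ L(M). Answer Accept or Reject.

Reject

(q0, 111010111000, Z) ⊢ (q1, 11010111000, Z) ⊢ (q0, 1010111000, Z) ⊢ (q1, 010111000, Z) ⊢ (q0, 10111000, YZ) ⊢ (q1, 0111000, Z) ⊢ (q0, 111000, YZ) ⊢ (q1, 11000, Z) ⊢ (q0, 1000, Z) ⊢ (q1, 000, Z) ⊢ (q0, 00, YZ)
No transition applies at (q0, 00, YZ); input not fully consumed.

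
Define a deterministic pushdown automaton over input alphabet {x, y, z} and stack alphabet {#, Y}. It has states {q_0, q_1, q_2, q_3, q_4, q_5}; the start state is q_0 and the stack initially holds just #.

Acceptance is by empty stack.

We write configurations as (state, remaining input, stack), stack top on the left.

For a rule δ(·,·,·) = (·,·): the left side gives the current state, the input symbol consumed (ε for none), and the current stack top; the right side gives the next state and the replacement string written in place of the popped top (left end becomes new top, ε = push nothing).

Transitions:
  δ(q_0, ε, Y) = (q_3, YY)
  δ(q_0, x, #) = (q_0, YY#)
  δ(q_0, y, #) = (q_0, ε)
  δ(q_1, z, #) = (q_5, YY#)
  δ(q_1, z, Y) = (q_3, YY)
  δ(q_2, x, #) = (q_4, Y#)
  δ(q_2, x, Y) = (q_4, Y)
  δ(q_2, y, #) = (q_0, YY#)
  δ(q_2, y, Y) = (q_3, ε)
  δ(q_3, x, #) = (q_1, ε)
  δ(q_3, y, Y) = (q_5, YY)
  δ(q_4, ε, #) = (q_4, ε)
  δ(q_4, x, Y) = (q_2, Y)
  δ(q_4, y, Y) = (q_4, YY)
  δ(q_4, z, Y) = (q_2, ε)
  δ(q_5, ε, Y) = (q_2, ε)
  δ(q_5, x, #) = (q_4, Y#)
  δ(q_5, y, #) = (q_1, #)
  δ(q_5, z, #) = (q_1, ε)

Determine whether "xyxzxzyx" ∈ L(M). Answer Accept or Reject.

(q_0, xyxzxzyx, #)
  read x, top #: go to q_0, push YY# → (q_0, yxzxzyx, YY#)
  ε-move, top Y: go to q_3, push YY → (q_3, yxzxzyx, YYY#)
  read y, top Y: go to q_5, push YY → (q_5, xzxzyx, YYYY#)
  ε-move, top Y: go to q_2, push ε → (q_2, xzxzyx, YYY#)
  read x, top Y: go to q_4, push Y → (q_4, zxzyx, YYY#)
  read z, top Y: go to q_2, push ε → (q_2, xzyx, YY#)
  read x, top Y: go to q_4, push Y → (q_4, zyx, YY#)
  read z, top Y: go to q_2, push ε → (q_2, yx, Y#)
  read y, top Y: go to q_3, push ε → (q_3, x, #)
  read x, top #: go to q_1, push ε → (q_1, ε, ε)
All input consumed and the stack is empty.

Accept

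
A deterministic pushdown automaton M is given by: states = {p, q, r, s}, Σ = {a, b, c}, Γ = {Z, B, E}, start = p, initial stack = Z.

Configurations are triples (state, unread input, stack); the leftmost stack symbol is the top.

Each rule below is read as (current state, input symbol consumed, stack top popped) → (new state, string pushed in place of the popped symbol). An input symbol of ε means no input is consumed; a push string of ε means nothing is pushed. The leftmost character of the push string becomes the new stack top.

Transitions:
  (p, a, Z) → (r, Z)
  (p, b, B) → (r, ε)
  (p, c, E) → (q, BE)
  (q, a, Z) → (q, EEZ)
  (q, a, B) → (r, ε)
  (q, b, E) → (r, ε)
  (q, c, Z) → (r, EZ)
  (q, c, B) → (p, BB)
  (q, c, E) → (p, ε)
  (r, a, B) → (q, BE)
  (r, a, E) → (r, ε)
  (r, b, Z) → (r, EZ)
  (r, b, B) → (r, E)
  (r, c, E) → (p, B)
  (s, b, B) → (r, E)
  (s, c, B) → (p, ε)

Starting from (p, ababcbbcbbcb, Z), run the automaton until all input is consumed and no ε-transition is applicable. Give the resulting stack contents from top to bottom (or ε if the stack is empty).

(p, ababcbbcbbcb, Z)
  read a, top Z: go to r, push Z → (r, babcbbcbbcb, Z)
  read b, top Z: go to r, push EZ → (r, abcbbcbbcb, EZ)
  read a, top E: go to r, push ε → (r, bcbbcbbcb, Z)
  read b, top Z: go to r, push EZ → (r, cbbcbbcb, EZ)
  read c, top E: go to p, push B → (p, bbcbbcb, BZ)
  read b, top B: go to r, push ε → (r, bcbbcb, Z)
  read b, top Z: go to r, push EZ → (r, cbbcb, EZ)
  read c, top E: go to p, push B → (p, bbcb, BZ)
  read b, top B: go to r, push ε → (r, bcb, Z)
  read b, top Z: go to r, push EZ → (r, cb, EZ)
  read c, top E: go to p, push B → (p, b, BZ)
  read b, top B: go to r, push ε → (r, ε, Z)
All input consumed in state r with stack Z.

Z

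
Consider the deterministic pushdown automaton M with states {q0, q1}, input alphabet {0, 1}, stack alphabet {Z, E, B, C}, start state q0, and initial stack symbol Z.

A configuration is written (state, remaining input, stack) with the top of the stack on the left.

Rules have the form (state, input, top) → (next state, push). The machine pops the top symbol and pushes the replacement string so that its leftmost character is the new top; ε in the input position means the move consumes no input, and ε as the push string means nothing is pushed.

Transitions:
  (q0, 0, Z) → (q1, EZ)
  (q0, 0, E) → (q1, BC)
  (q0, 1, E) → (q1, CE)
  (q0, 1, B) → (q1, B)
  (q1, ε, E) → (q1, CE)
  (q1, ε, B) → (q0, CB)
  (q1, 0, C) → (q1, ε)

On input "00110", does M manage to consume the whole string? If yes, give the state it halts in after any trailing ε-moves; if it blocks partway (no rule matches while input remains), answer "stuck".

(q0, 00110, Z)
  read 0, top Z: go to q1, push EZ → (q1, 0110, EZ)
  ε-move, top E: go to q1, push CE → (q1, 0110, CEZ)
  read 0, top C: go to q1, push ε → (q1, 110, EZ)
  ε-move, top E: go to q1, push CE → (q1, 110, CEZ)
No transition for (q1, 1, top C); M blocks with input 110 remaining.

stuck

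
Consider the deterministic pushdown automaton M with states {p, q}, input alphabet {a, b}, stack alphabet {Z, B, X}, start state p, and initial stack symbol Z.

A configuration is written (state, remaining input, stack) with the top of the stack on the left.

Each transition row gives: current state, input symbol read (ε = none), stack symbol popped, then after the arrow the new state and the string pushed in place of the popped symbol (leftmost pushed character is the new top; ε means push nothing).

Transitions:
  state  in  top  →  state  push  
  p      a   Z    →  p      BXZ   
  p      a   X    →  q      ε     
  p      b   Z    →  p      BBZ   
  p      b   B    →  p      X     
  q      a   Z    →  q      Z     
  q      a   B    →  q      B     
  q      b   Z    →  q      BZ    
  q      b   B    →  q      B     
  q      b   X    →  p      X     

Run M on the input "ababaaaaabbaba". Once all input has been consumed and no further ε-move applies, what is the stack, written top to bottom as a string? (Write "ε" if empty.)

BZ

(p, ababaaaaabbaba, Z)
  read a, top Z: go to p, push BXZ → (p, babaaaaabbaba, BXZ)
  read b, top B: go to p, push X → (p, abaaaaabbaba, XXZ)
  read a, top X: go to q, push ε → (q, baaaaabbaba, XZ)
  read b, top X: go to p, push X → (p, aaaaabbaba, XZ)
  read a, top X: go to q, push ε → (q, aaaabbaba, Z)
  read a, top Z: go to q, push Z → (q, aaabbaba, Z)
  read a, top Z: go to q, push Z → (q, aabbaba, Z)
  read a, top Z: go to q, push Z → (q, abbaba, Z)
  read a, top Z: go to q, push Z → (q, bbaba, Z)
  read b, top Z: go to q, push BZ → (q, baba, BZ)
  read b, top B: go to q, push B → (q, aba, BZ)
  read a, top B: go to q, push B → (q, ba, BZ)
  read b, top B: go to q, push B → (q, a, BZ)
  read a, top B: go to q, push B → (q, ε, BZ)
All input consumed in state q with stack BZ.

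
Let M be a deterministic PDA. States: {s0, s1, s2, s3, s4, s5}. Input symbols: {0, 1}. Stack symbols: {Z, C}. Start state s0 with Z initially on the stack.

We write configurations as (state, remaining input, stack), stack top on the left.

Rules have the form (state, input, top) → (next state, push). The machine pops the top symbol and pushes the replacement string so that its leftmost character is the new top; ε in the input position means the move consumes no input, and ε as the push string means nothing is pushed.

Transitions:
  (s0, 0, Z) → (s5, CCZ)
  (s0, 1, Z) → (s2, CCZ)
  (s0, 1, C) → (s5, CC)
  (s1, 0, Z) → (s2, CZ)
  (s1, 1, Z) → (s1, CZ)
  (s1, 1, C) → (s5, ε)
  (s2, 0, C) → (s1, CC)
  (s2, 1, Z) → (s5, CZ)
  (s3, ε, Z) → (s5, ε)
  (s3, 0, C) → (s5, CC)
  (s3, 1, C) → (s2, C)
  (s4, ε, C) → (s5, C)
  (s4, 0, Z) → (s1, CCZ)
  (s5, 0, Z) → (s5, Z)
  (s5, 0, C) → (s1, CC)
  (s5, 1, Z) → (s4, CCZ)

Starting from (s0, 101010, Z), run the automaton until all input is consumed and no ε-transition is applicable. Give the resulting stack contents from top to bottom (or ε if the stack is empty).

(s0, 101010, Z) ⊢ (s2, 01010, CCZ) ⊢ (s1, 1010, CCCZ) ⊢ (s5, 010, CCZ) ⊢ (s1, 10, CCCZ) ⊢ (s5, 0, CCZ) ⊢ (s1, ε, CCCZ)
All input consumed in state s1 with stack CCCZ.

CCCZ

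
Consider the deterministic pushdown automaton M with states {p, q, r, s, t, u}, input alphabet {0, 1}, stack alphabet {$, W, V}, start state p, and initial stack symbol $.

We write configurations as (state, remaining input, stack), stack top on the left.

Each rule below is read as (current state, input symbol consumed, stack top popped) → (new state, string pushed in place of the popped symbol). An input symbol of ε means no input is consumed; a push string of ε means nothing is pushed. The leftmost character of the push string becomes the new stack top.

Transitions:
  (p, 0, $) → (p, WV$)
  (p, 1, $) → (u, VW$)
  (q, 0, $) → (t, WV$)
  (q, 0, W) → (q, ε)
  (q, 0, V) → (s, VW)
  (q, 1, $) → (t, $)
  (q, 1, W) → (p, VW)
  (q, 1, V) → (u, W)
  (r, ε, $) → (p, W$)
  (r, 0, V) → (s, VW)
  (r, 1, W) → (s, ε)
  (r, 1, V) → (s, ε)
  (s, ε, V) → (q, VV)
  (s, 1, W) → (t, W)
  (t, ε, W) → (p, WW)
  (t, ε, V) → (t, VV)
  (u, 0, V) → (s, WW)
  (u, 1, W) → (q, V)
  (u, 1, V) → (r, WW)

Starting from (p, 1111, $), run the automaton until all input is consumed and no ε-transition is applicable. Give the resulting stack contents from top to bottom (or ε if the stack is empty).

(p, 1111, $)
  read 1, top $: go to u, push VW$ → (u, 111, VW$)
  read 1, top V: go to r, push WW → (r, 11, WWW$)
  read 1, top W: go to s, push ε → (s, 1, WW$)
  read 1, top W: go to t, push W → (t, ε, WW$)
  ε-move, top W: go to p, push WW → (p, ε, WWW$)
All input consumed in state p with stack WWW$.

WWW$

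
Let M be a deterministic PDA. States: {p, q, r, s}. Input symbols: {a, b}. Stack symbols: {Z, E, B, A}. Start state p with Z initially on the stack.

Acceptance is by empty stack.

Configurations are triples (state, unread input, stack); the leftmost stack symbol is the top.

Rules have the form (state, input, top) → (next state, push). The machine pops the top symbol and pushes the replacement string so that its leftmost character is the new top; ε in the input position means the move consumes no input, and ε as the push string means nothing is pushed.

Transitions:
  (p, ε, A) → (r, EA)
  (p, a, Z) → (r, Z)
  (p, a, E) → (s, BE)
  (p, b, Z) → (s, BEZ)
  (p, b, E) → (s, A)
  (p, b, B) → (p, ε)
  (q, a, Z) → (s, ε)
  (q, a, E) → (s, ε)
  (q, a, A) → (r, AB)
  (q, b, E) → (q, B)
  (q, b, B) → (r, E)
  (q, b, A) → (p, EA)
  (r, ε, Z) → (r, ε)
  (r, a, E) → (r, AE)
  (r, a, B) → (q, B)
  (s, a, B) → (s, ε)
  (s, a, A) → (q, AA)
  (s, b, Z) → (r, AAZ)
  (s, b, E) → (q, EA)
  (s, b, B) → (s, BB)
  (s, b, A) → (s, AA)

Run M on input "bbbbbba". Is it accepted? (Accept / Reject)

Reject

(p, bbbbbba, Z) ⊢ (s, bbbbba, BEZ) ⊢ (s, bbbba, BBEZ) ⊢ (s, bbba, BBBEZ) ⊢ (s, bba, BBBBEZ) ⊢ (s, ba, BBBBBEZ) ⊢ (s, a, BBBBBBEZ) ⊢ (s, ε, BBBBBEZ)
All input consumed; stack is BBBBBEZ, not empty, and no further ε-move applies.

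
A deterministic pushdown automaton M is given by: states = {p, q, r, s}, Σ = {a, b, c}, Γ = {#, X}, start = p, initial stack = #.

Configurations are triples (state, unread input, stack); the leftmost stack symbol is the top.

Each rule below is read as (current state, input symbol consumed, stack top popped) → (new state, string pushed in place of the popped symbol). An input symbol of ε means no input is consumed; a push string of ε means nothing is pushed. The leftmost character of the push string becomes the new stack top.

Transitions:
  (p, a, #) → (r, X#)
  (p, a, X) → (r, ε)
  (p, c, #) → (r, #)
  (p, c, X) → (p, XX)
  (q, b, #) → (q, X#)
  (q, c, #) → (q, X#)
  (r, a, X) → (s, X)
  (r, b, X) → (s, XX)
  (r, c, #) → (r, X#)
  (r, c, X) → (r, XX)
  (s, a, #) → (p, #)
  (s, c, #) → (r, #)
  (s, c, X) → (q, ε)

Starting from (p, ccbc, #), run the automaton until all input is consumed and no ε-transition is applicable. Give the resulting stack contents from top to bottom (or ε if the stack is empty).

(p, ccbc, #)
  read c, top #: go to r, push # → (r, cbc, #)
  read c, top #: go to r, push X# → (r, bc, X#)
  read b, top X: go to s, push XX → (s, c, XX#)
  read c, top X: go to q, push ε → (q, ε, X#)
All input consumed in state q with stack X#.

X#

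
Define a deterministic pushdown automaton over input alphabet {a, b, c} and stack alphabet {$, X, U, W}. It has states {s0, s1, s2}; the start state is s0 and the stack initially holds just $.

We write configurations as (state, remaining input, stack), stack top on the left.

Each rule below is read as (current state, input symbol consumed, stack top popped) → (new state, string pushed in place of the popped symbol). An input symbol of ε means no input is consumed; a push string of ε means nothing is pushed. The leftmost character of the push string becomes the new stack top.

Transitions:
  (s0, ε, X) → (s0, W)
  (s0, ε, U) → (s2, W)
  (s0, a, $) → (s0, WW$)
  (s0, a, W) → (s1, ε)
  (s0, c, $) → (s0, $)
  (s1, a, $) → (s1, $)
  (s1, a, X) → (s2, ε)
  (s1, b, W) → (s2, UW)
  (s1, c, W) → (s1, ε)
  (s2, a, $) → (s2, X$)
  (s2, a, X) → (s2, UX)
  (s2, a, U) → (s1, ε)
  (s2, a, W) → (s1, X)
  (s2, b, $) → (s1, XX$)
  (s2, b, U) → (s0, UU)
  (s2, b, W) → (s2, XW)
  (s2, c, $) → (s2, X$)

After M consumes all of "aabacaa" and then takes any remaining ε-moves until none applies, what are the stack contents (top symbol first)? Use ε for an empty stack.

(s0, aabacaa, $) ⊢ (s0, abacaa, WW$) ⊢ (s1, bacaa, W$) ⊢ (s2, acaa, UW$) ⊢ (s1, caa, W$) ⊢ (s1, aa, $) ⊢ (s1, a, $) ⊢ (s1, ε, $)
All input consumed in state s1 with stack $.

$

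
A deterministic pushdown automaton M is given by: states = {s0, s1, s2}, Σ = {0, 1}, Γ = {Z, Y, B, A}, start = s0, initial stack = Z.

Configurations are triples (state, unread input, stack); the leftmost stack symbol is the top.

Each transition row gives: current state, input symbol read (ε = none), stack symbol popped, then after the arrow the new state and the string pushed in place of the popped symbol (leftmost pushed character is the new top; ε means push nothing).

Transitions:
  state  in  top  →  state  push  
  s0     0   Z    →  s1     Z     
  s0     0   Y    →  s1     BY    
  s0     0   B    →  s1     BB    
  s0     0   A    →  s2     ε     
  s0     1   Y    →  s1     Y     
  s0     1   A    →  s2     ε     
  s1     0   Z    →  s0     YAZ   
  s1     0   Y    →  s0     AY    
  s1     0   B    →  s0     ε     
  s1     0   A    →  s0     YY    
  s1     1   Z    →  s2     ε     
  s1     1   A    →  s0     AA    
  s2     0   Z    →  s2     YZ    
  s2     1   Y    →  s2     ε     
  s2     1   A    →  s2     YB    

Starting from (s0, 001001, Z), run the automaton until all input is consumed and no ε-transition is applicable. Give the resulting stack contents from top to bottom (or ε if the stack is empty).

(s0, 001001, Z)
  read 0, top Z: go to s1, push Z → (s1, 01001, Z)
  read 0, top Z: go to s0, push YAZ → (s0, 1001, YAZ)
  read 1, top Y: go to s1, push Y → (s1, 001, YAZ)
  read 0, top Y: go to s0, push AY → (s0, 01, AYAZ)
  read 0, top A: go to s2, push ε → (s2, 1, YAZ)
  read 1, top Y: go to s2, push ε → (s2, ε, AZ)
All input consumed in state s2 with stack AZ.

AZ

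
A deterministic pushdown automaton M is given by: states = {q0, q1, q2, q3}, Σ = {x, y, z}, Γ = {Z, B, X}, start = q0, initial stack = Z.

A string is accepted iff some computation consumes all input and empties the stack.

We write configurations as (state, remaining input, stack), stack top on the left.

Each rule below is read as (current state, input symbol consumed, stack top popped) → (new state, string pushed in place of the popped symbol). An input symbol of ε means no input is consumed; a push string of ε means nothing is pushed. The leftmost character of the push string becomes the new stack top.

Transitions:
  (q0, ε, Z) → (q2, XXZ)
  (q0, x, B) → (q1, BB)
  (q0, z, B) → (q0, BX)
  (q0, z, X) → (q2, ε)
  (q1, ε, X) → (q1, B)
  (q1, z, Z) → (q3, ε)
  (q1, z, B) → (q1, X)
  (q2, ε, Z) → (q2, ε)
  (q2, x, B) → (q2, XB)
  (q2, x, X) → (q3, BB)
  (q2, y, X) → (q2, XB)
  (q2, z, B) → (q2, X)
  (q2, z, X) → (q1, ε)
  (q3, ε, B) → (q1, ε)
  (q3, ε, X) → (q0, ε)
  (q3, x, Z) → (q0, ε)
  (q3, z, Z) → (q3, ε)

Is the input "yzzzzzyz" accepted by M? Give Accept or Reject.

Reject

(q0, yzzzzzyz, Z) ⊢ (q2, yzzzzzyz, XXZ) ⊢ (q2, zzzzzyz, XBXZ) ⊢ (q1, zzzzyz, BXZ) ⊢ (q1, zzzyz, XXZ) ⊢ (q1, zzzyz, BXZ) ⊢ (q1, zzyz, XXZ) ⊢ (q1, zzyz, BXZ) ⊢ (q1, zyz, XXZ) ⊢ (q1, zyz, BXZ) ⊢ (q1, yz, XXZ) ⊢ (q1, yz, BXZ)
No transition applies at (q1, yz, BXZ); input not fully consumed.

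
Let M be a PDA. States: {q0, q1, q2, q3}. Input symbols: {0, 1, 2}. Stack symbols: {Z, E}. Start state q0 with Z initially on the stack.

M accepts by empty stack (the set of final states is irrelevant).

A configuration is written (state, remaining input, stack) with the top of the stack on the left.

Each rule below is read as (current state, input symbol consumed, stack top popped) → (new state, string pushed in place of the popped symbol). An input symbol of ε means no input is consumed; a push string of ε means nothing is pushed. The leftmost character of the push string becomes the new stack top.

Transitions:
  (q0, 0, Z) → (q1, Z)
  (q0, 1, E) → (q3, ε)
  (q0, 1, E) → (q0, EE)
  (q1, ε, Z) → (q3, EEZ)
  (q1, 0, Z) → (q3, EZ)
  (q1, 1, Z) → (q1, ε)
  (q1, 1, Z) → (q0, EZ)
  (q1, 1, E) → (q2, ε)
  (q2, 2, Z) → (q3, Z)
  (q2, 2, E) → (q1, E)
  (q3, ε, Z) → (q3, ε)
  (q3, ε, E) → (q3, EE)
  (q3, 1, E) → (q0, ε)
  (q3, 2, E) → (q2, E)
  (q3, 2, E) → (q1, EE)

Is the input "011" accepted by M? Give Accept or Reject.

Accept

One accepting computation: (q0, 011, Z) ⊢ (q1, 11, Z) ⊢ (q0, 1, EZ) ⊢ (q3, ε, Z) ⊢ (q3, ε, ε)
All input consumed and the stack is empty.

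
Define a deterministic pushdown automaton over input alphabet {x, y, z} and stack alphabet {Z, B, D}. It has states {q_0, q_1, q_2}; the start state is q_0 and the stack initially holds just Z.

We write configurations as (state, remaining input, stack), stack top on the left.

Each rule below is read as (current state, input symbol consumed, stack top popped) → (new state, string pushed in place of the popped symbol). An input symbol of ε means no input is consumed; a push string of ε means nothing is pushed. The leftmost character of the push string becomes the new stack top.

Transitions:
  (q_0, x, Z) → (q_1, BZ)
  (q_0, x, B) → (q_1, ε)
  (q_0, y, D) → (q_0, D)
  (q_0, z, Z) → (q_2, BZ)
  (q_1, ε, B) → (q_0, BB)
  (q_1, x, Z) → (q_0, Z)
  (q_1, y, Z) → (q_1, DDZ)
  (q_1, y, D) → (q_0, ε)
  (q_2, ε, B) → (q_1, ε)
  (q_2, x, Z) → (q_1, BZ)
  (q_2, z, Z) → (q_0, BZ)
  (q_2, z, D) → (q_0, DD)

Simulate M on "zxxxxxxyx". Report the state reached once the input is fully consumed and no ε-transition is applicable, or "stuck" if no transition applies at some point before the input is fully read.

stuck

(q_0, zxxxxxxyx, Z)
  read z, top Z: go to q_2, push BZ → (q_2, xxxxxxyx, BZ)
  ε-move, top B: go to q_1, push ε → (q_1, xxxxxxyx, Z)
  read x, top Z: go to q_0, push Z → (q_0, xxxxxyx, Z)
  read x, top Z: go to q_1, push BZ → (q_1, xxxxyx, BZ)
  ε-move, top B: go to q_0, push BB → (q_0, xxxxyx, BBZ)
  read x, top B: go to q_1, push ε → (q_1, xxxyx, BZ)
  ε-move, top B: go to q_0, push BB → (q_0, xxxyx, BBZ)
  read x, top B: go to q_1, push ε → (q_1, xxyx, BZ)
  ε-move, top B: go to q_0, push BB → (q_0, xxyx, BBZ)
  read x, top B: go to q_1, push ε → (q_1, xyx, BZ)
  ε-move, top B: go to q_0, push BB → (q_0, xyx, BBZ)
  read x, top B: go to q_1, push ε → (q_1, yx, BZ)
  ε-move, top B: go to q_0, push BB → (q_0, yx, BBZ)
No transition for (q_0, y, top B); M blocks with input yx remaining.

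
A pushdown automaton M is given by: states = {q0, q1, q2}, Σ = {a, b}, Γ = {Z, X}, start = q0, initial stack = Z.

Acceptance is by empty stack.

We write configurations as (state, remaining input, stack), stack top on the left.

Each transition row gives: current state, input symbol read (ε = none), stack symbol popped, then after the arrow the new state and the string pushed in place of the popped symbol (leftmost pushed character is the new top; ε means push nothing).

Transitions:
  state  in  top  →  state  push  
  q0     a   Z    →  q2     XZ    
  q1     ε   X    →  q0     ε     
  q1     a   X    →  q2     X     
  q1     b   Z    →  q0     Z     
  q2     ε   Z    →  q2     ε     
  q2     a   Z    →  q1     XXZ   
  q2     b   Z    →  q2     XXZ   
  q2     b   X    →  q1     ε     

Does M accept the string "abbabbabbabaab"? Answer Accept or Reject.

Reject

No computation consumes all input and empties the stack.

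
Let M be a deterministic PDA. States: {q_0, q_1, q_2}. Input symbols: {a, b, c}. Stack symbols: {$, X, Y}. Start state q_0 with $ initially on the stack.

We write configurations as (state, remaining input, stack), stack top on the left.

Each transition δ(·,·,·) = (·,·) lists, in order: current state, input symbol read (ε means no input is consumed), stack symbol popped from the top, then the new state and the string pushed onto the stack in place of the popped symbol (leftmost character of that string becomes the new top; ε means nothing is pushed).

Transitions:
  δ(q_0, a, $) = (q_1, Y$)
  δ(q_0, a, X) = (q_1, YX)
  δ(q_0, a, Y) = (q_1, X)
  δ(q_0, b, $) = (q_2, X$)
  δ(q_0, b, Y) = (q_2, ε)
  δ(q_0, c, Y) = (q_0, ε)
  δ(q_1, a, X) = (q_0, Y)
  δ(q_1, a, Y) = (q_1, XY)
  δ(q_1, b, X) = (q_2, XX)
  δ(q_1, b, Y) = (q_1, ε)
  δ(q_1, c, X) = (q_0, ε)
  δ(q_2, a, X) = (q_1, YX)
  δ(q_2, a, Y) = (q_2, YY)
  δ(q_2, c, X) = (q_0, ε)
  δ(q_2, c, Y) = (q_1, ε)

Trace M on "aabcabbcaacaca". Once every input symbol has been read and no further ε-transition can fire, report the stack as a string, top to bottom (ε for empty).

YXY$

(q_0, aabcabbcaacaca, $)
  read a, top $: go to q_1, push Y$ → (q_1, abcabbcaacaca, Y$)
  read a, top Y: go to q_1, push XY → (q_1, bcabbcaacaca, XY$)
  read b, top X: go to q_2, push XX → (q_2, cabbcaacaca, XXY$)
  read c, top X: go to q_0, push ε → (q_0, abbcaacaca, XY$)
  read a, top X: go to q_1, push YX → (q_1, bbcaacaca, YXY$)
  read b, top Y: go to q_1, push ε → (q_1, bcaacaca, XY$)
  read b, top X: go to q_2, push XX → (q_2, caacaca, XXY$)
  read c, top X: go to q_0, push ε → (q_0, aacaca, XY$)
  read a, top X: go to q_1, push YX → (q_1, acaca, YXY$)
  read a, top Y: go to q_1, push XY → (q_1, caca, XYXY$)
  read c, top X: go to q_0, push ε → (q_0, aca, YXY$)
  read a, top Y: go to q_1, push X → (q_1, ca, XXY$)
  read c, top X: go to q_0, push ε → (q_0, a, XY$)
  read a, top X: go to q_1, push YX → (q_1, ε, YXY$)
All input consumed in state q_1 with stack YXY$.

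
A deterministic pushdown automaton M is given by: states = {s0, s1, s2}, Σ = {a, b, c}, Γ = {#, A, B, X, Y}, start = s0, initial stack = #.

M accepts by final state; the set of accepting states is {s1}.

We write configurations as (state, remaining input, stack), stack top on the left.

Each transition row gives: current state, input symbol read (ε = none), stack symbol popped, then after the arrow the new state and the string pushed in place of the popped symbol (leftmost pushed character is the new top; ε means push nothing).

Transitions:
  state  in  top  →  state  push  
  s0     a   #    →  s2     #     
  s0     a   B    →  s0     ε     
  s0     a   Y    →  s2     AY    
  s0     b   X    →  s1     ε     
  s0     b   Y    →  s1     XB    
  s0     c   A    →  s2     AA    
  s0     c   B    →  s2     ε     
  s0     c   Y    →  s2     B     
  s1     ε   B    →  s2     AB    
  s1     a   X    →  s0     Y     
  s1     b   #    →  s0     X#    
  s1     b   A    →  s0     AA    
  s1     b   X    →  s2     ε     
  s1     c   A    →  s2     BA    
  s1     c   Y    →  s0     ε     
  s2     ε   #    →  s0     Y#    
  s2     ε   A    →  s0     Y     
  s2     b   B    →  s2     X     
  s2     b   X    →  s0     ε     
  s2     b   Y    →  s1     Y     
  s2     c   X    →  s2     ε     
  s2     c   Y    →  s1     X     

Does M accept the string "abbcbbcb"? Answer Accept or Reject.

(s0, abbcbbcb, #)
  read a, top #: go to s2, push # → (s2, bbcbbcb, #)
  ε-move, top #: go to s0, push Y# → (s0, bbcbbcb, Y#)
  read b, top Y: go to s1, push XB → (s1, bcbbcb, XB#)
  read b, top X: go to s2, push ε → (s2, cbbcb, B#)
No transition applies at (s2, cbbcb, B#); input not fully consumed.

Reject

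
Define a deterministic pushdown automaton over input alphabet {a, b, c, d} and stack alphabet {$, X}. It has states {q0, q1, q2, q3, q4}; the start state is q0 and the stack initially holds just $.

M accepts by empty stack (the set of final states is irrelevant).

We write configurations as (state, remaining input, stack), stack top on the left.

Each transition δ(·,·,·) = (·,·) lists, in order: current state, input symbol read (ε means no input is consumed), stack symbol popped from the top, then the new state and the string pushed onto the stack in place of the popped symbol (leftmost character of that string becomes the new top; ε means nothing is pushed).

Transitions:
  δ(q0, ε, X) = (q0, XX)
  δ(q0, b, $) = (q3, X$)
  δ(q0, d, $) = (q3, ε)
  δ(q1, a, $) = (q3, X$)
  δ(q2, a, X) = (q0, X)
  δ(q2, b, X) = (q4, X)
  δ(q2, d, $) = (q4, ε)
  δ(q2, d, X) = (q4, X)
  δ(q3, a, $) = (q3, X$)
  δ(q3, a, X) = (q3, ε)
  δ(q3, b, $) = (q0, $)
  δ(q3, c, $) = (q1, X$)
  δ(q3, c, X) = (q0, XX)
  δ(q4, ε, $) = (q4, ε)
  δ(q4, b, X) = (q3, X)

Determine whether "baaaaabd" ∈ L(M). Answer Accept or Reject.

Accept

(q0, baaaaabd, $)
  read b, top $: go to q3, push X$ → (q3, aaaaabd, X$)
  read a, top X: go to q3, push ε → (q3, aaaabd, $)
  read a, top $: go to q3, push X$ → (q3, aaabd, X$)
  read a, top X: go to q3, push ε → (q3, aabd, $)
  read a, top $: go to q3, push X$ → (q3, abd, X$)
  read a, top X: go to q3, push ε → (q3, bd, $)
  read b, top $: go to q0, push $ → (q0, d, $)
  read d, top $: go to q3, push ε → (q3, ε, ε)
All input consumed and the stack is empty.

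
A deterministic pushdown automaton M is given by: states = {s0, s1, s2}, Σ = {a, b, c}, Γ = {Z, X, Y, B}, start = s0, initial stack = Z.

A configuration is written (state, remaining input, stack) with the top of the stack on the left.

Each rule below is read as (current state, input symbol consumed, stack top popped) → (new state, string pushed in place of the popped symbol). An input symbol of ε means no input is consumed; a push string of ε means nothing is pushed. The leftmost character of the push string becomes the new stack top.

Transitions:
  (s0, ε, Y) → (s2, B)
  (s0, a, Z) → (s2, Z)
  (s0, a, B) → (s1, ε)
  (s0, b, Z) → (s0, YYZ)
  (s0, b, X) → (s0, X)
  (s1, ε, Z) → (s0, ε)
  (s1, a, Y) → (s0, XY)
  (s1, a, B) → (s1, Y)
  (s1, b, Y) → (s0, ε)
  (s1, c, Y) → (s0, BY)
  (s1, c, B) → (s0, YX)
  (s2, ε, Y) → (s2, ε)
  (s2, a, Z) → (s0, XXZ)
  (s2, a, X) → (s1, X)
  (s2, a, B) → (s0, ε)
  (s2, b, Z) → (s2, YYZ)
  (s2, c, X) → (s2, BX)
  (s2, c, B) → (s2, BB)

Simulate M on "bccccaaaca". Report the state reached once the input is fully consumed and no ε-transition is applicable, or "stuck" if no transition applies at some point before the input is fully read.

s1

(s0, bccccaaaca, Z)
  read b, top Z: go to s0, push YYZ → (s0, ccccaaaca, YYZ)
  ε-move, top Y: go to s2, push B → (s2, ccccaaaca, BYZ)
  read c, top B: go to s2, push BB → (s2, cccaaaca, BBYZ)
  read c, top B: go to s2, push BB → (s2, ccaaaca, BBBYZ)
  read c, top B: go to s2, push BB → (s2, caaaca, BBBBYZ)
  read c, top B: go to s2, push BB → (s2, aaaca, BBBBBYZ)
  read a, top B: go to s0, push ε → (s0, aaca, BBBBYZ)
  read a, top B: go to s1, push ε → (s1, aca, BBBYZ)
  read a, top B: go to s1, push Y → (s1, ca, YBBYZ)
  read c, top Y: go to s0, push BY → (s0, a, BYBBYZ)
  read a, top B: go to s1, push ε → (s1, ε, YBBYZ)
All input consumed; M is in state s1.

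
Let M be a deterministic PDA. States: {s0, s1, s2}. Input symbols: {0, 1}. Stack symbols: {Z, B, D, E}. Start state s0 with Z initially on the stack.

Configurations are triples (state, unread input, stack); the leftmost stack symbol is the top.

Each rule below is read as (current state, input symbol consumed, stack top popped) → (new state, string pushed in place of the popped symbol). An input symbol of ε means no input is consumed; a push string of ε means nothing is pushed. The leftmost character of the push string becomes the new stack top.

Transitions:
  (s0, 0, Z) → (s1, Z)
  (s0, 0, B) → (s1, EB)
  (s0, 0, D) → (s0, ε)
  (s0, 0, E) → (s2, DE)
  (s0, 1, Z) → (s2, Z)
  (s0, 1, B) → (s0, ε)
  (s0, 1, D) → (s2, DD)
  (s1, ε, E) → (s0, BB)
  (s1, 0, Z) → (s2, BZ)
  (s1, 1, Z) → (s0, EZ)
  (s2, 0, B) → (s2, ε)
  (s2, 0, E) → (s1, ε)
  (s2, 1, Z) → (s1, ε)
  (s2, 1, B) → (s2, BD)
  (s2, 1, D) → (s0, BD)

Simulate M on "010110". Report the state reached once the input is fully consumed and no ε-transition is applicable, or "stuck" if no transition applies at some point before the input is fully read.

s0

(s0, 010110, Z)
  read 0, top Z: go to s1, push Z → (s1, 10110, Z)
  read 1, top Z: go to s0, push EZ → (s0, 0110, EZ)
  read 0, top E: go to s2, push DE → (s2, 110, DEZ)
  read 1, top D: go to s0, push BD → (s0, 10, BDEZ)
  read 1, top B: go to s0, push ε → (s0, 0, DEZ)
  read 0, top D: go to s0, push ε → (s0, ε, EZ)
All input consumed; M is in state s0.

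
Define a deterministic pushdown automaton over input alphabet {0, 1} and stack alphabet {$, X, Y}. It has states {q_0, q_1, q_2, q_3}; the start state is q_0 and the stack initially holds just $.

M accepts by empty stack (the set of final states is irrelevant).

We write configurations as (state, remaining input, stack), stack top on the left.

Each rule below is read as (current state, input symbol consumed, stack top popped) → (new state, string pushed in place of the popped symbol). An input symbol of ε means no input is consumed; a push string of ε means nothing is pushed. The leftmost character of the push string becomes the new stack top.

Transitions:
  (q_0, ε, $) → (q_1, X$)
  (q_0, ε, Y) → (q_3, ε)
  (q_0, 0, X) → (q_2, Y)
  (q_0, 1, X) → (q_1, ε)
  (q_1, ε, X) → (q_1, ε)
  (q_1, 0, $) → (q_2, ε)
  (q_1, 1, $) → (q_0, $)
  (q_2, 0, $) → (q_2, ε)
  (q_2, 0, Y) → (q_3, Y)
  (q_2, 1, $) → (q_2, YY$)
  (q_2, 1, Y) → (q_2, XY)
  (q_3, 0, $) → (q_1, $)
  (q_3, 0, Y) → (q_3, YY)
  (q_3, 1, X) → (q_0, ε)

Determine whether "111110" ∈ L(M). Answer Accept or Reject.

(q_0, 111110, $) ⊢ (q_1, 111110, X$) ⊢ (q_1, 111110, $) ⊢ (q_0, 11110, $) ⊢ (q_1, 11110, X$) ⊢ (q_1, 11110, $) ⊢ (q_0, 1110, $) ⊢ (q_1, 1110, X$) ⊢ (q_1, 1110, $) ⊢ (q_0, 110, $) ⊢ (q_1, 110, X$) ⊢ (q_1, 110, $) ⊢ (q_0, 10, $) ⊢ (q_1, 10, X$) ⊢ (q_1, 10, $) ⊢ (q_0, 0, $) ⊢ (q_1, 0, X$) ⊢ (q_1, 0, $) ⊢ (q_2, ε, ε)
All input consumed and the stack is empty.

Accept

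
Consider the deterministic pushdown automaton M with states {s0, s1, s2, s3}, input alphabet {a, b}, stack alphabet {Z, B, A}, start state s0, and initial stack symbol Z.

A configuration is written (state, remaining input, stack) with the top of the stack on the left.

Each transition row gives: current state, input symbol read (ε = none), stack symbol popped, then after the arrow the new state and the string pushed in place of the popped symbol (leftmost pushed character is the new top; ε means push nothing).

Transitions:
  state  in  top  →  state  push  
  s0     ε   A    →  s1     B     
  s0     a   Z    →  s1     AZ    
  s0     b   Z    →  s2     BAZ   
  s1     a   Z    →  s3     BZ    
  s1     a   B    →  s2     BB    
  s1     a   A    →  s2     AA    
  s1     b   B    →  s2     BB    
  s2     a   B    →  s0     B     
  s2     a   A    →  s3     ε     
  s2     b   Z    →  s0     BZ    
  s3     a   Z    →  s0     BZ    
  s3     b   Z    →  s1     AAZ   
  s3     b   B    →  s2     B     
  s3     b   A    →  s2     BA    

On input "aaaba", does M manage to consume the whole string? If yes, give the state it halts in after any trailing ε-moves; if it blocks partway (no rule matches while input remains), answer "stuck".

s0

(s0, aaaba, Z) ⊢ (s1, aaba, AZ) ⊢ (s2, aba, AAZ) ⊢ (s3, ba, AZ) ⊢ (s2, a, BAZ) ⊢ (s0, ε, BAZ)
All input consumed; M is in state s0.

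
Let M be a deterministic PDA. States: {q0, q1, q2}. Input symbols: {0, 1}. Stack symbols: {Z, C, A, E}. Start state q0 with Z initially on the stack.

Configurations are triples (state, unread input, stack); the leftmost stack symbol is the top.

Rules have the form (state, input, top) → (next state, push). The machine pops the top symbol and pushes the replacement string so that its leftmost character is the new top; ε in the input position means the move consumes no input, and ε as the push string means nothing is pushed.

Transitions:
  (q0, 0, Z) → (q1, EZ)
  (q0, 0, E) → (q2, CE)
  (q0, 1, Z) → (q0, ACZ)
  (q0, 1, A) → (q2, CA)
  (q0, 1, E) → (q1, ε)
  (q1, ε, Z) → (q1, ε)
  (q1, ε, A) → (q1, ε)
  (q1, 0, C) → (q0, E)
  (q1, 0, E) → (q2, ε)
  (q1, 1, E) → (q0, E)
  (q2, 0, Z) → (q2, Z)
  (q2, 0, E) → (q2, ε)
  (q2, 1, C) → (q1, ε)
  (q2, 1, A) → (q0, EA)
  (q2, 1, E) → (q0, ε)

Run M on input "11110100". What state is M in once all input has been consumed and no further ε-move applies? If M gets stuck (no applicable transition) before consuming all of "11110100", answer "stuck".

(q0, 11110100, Z) ⊢ (q0, 1110100, ACZ) ⊢ (q2, 110100, CACZ) ⊢ (q1, 10100, ACZ) ⊢ (q1, 10100, CZ)
No transition for (q1, 1, top C); M blocks with input 10100 remaining.

stuck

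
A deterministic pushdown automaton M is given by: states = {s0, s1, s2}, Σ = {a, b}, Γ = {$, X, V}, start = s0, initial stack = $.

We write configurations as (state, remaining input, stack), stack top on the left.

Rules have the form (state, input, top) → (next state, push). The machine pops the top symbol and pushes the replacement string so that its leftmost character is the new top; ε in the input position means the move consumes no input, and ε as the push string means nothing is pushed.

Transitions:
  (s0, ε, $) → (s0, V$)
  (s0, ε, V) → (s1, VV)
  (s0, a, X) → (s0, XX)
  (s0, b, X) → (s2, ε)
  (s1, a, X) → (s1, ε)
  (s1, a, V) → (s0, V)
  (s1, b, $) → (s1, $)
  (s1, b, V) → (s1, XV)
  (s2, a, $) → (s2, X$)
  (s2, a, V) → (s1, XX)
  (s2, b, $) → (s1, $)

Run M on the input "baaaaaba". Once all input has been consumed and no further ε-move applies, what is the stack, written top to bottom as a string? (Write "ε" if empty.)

VVVVVV$

(s0, baaaaaba, $)
  ε-move, top $: go to s0, push V$ → (s0, baaaaaba, V$)
  ε-move, top V: go to s1, push VV → (s1, baaaaaba, VV$)
  read b, top V: go to s1, push XV → (s1, aaaaaba, XVV$)
  read a, top X: go to s1, push ε → (s1, aaaaba, VV$)
  read a, top V: go to s0, push V → (s0, aaaba, VV$)
  ε-move, top V: go to s1, push VV → (s1, aaaba, VVV$)
  read a, top V: go to s0, push V → (s0, aaba, VVV$)
  ε-move, top V: go to s1, push VV → (s1, aaba, VVVV$)
  read a, top V: go to s0, push V → (s0, aba, VVVV$)
  ε-move, top V: go to s1, push VV → (s1, aba, VVVVV$)
  read a, top V: go to s0, push V → (s0, ba, VVVVV$)
  ε-move, top V: go to s1, push VV → (s1, ba, VVVVVV$)
  read b, top V: go to s1, push XV → (s1, a, XVVVVVV$)
  read a, top X: go to s1, push ε → (s1, ε, VVVVVV$)
All input consumed in state s1 with stack VVVVVV$.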